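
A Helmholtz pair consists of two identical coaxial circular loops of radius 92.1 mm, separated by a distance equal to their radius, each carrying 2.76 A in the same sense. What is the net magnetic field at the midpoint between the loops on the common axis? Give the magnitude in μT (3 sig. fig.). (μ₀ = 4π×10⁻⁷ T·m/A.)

B ≈ 26.9 μT

Each loop contributes B = μ₀IR²/[2(R²+z²)^(3/2)] on the axis, with z measured from that loop.
Loop 1 (z = 0.04605 m): B₁ = 1.35×10⁻⁵ T. Loop 2 (z = 0.04605 m): B₂ = 1.35×10⁻⁵ T.
The fields add: B = B₁ + B₂ = 2.69×10⁻⁵ T.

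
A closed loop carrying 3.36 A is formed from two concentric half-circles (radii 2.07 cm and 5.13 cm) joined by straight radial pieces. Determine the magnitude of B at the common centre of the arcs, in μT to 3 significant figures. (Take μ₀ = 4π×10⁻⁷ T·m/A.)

The radial connectors point toward the centre, so dl × r̂ = 0 and they contribute nothing.
Each semicircle gives μ₀I/(4R): inner arc 5.10×10⁻⁵ T, outer arc 2.06×10⁻⁵ T.
The two arcs carry current in opposite angular senses, so their fields oppose: B = |5.10×10⁻⁵ − 2.06×10⁻⁵| = 3.04×10⁻⁵ T.

B ≈ 30.4 μT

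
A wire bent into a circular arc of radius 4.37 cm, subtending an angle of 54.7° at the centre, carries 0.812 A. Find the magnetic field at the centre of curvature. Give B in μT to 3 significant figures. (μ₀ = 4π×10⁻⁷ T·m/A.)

B ≈ 1.77 μT

The Biot–Savart field of a circular arc at its centre is B = μ₀Iφ/(4πR), with φ = 0.9547 rad.
B = (4π×10⁻⁷ × 0.812 × 0.9547) / (4π × 0.0437) = 1.77×10⁻⁶ T.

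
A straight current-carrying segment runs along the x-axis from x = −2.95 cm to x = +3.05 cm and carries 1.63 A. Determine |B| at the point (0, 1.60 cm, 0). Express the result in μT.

For a finite straight segment, B = (μ₀I/4πd)(sinθ₁ + sinθ₂), where θ₁, θ₂ are the angles from the perpendicular to each end.
The perpendicular distance is d = 0.016 m; the end-offsets along the wire are a = 0.0295 m and b = 0.0305 m.
sinθ₁ = 0.0295/√(0.0295²+0.016²) = 0.8790; sinθ₂ = 0.0305/√(0.0305²+0.016²) = 0.8855.
B = (4π×10⁻⁷ × 1.63) / (4π × 0.016) × (0.8790 + 0.8855) = 1.80×10⁻⁵ T.

B ≈ 18.0 μT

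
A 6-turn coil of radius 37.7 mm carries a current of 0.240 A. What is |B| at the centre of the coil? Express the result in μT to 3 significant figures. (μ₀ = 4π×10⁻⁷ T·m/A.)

B ≈ 24.0 μT

For an N-turn flat coil, B = Nμ₀I/(2R) with R = 0.0377 m.
B = 6 × 4.00×10⁻⁶ T = 2.40×10⁻⁵ T.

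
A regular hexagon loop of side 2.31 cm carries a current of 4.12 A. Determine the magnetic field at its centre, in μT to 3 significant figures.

B ≈ 124 μT

Each side is a finite straight segment at perpendicular distance d = a/(2 tan(π/6)) = 0.02001 m from the centre, with end-angles ±π/6.
One side contributes B₁ = (μ₀I/4πd)·2 sin(π/6) = 2.06×10⁻⁵ T.
All 6 sides add in the same direction: B = 6 × 2.06×10⁻⁵ = 1.24×10⁻⁴ T.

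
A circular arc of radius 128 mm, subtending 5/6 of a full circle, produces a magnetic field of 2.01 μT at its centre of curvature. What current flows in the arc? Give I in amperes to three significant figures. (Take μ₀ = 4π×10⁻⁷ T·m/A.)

I ≈ 0.491 A

For a circular arc, B = μ₀Iφ/(4πR) with φ in radians; here φ = 5.236 rad.
So I = 4πRB/(μ₀φ) = 4π × 0.128 × 2.01×10⁻⁶ / (4π×10⁻⁷ × 5.236) = 0.491 A.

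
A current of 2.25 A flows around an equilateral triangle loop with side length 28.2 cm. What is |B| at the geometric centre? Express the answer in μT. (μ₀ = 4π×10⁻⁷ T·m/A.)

Each side is a finite straight segment at perpendicular distance d = a/(2 tan(π/3)) = 0.08141 m from the centre, with end-angles ±π/3.
One side contributes B₁ = (μ₀I/4πd)·2 sin(π/3) = 4.79×10⁻⁶ T.
All 3 sides add in the same direction: B = 3 × 4.79×10⁻⁶ = 1.44×10⁻⁵ T.

B ≈ 14.4 μT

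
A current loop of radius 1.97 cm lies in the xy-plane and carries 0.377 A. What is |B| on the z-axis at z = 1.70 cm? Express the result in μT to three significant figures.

On the axis of a circular loop, B = μ₀IR² / [2(R²+z²)^(3/2)].
R² + z² = (0.0197)² + (0.017)² = 0.0006771 m², and (R²+z²)^(3/2) = 1.76×10⁻⁵ m³.
B = (4π×10⁻⁷ × 0.377 × 0.0003881) / (2 × 1.76×10⁻⁵) = 5.22×10⁻⁶ T.

B ≈ 5.22 μT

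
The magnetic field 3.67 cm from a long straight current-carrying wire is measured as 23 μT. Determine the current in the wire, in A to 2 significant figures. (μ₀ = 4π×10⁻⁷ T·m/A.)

I ≈ 4.2 A

For a long straight wire B = μ₀I/(2πd), so I = 2πdB/μ₀.
I = 2π × 0.0367 × 2.30×10⁻⁵ / (4π×10⁻⁷) = 4.22 A.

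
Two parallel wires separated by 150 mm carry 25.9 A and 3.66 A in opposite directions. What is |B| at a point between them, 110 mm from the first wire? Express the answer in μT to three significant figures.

B ≈ 65.4 μT

Each long wire gives B = μ₀I/(2πd). Distances are d₁ = 0.11 m and d₂ = 0.04 m.
B₁ = 4.71×10⁻⁵ T, B₂ = 1.83×10⁻⁵ T.
Between antiparallel currents both contributions point the same way, so they add. B = B₁ + B₂ = 4.71×10⁻⁵ + 1.83×10⁻⁵ = 6.54×10⁻⁵ T.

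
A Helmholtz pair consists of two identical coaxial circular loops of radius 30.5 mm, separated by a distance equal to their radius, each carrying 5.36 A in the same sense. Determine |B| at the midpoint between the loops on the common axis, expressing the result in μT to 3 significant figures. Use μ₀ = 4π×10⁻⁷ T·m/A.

Each loop contributes B = μ₀IR²/[2(R²+z²)^(3/2)] on the axis, with z measured from that loop.
Loop 1 (z = 0.01525 m): B₁ = 7.90×10⁻⁵ T. Loop 2 (z = 0.01525 m): B₂ = 7.90×10⁻⁵ T.
The fields add: B = B₁ + B₂ = 1.58×10⁻⁴ T.

B ≈ 158 μT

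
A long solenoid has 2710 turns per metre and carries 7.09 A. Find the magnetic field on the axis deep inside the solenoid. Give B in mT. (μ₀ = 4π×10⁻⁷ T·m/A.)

B ≈ 24.1 mT

Inside a long solenoid, B = μ₀nI with n = 2710 turns/m.
B = 4π×10⁻⁷ × 2710 × 7.09 = 2.41×10⁻² T.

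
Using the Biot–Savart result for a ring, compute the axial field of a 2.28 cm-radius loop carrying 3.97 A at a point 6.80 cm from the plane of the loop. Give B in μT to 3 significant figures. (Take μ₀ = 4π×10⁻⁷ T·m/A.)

B ≈ 3.51 μT

On the axis of a circular loop, B = μ₀IR² / [2(R²+z²)^(3/2)].
R² + z² = (0.0228)² + (0.068)² = 0.005144 m², and (R²+z²)^(3/2) = 3.69×10⁻⁴ m³.
B = (4π×10⁻⁷ × 3.97 × 0.0005198) / (2 × 3.69×10⁻⁴) = 3.51×10⁻⁶ T.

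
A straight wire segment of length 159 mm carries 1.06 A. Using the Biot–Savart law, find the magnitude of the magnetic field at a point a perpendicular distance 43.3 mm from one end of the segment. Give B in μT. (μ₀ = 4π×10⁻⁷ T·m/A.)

For a finite straight segment, B = (μ₀I/4πd)(sinθ₁ + sinθ₂), where θ₁, θ₂ are the angles from the perpendicular to each end.
The perpendicular foot is at one end, so the two end-offsets along the wire are 0 and L = 0.159 m.
sinθ₁ = 0/√(0²+0.0433²) = 0.0000; sinθ₂ = 0.159/√(0.159²+0.0433²) = 0.9649.
B = (4π×10⁻⁷ × 1.06) / (4π × 0.0433) × (0.0000 + 0.9649) = 2.36×10⁻⁶ T.

B ≈ 2.36 μT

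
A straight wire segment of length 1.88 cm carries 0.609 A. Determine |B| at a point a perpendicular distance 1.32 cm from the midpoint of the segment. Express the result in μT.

B ≈ 5.35 μT

For a finite straight segment, B = (μ₀I/4πd)(sinθ₁ + sinθ₂), where θ₁, θ₂ are the angles from the perpendicular to each end.
The perpendicular from the point meets the wire at its midpoint, so each end is L/2 = 0.0094 m away along the wire.
sinθ₁ = 0.0094/√(0.0094²+0.0132²) = 0.5801; sinθ₂ = 0.0094/√(0.0094²+0.0132²) = 0.5801.
B = (4π×10⁻⁷ × 0.609) / (4π × 0.0132) × (0.5801 + 0.5801) = 5.35×10⁻⁶ T.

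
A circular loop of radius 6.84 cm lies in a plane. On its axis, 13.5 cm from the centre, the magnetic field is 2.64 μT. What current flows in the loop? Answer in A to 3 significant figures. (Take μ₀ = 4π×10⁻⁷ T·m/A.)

On the axis of a loop, B = μ₀IR²/[2(R²+z²)^(3/2)], so I = 2B(R²+z²)^(3/2)/(μ₀R²).
R² + z² = 0.004679 + 0.01823 = 0.0229 m²; raised to 3/2 gives 3.47×10⁻³ m³.
I = 2 × 2.64×10⁻⁶ × 3.47×10⁻³ / (1.26×10⁻⁶ × 0.004679) = 3.11 A.

I ≈ 3.11 A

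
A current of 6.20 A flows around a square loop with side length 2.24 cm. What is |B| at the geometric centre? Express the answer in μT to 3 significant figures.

B ≈ 313 μT

Each side is a finite straight segment at perpendicular distance d = a/(2 tan(π/4)) = 0.0112 m from the centre, with end-angles ±π/4.
One side contributes B₁ = (μ₀I/4πd)·2 sin(π/4) = 7.83×10⁻⁵ T.
All 4 sides add in the same direction: B = 4 × 7.83×10⁻⁵ = 3.13×10⁻⁴ T.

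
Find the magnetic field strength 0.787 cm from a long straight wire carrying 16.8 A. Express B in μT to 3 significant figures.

B ≈ 427 μT

For an infinitely long straight wire, B = μ₀I/(2πd).
B = (4π×10⁻⁷ × 16.8) / (2π × 0.00787) = 4.27×10⁻⁴ T.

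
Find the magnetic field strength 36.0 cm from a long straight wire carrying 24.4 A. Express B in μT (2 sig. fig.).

B ≈ 14 μT

For an infinitely long straight wire, B = μ₀I/(2πd).
B = (4π×10⁻⁷ × 24.4) / (2π × 0.36) = 1.36×10⁻⁵ T.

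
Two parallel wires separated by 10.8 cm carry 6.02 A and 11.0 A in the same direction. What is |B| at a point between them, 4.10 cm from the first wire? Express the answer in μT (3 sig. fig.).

Each long wire gives B = μ₀I/(2πd). Distances are d₁ = 0.041 m and d₂ = 0.067 m.
B₁ = 2.94×10⁻⁵ T, B₂ = 3.28×10⁻⁵ T.
Between parallel currents the two contributions point in opposite directions, so they subtract. B = |B₁ − B₂| = |2.94×10⁻⁵ − 3.28×10⁻⁵| = 3.47×10⁻⁶ T.

B ≈ 3.47 μT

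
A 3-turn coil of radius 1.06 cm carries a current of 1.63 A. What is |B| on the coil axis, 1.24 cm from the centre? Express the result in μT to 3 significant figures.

B ≈ 79.5 μT

For an N-turn flat coil, B = Nμ₀IR²/[2(R²+z²)^(3/2)] with R = 0.0106 m, z = 0.0124 m.
B = 3 × 2.65×10⁻⁵ T = 7.95×10⁻⁵ T.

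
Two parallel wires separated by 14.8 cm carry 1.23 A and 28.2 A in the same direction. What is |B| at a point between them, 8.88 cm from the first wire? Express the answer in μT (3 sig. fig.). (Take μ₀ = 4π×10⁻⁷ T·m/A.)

Each long wire gives B = μ₀I/(2πd). Distances are d₁ = 0.0888 m and d₂ = 0.0592 m.
B₁ = 2.77×10⁻⁶ T, B₂ = 9.53×10⁻⁵ T.
Between parallel currents the two contributions point in opposite directions, so they subtract. B = |B₁ − B₂| = |2.77×10⁻⁶ − 9.53×10⁻⁵| = 9.25×10⁻⁵ T.

B ≈ 92.5 μT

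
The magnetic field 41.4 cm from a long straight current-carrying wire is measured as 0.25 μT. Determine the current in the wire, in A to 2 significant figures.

For a long straight wire B = μ₀I/(2πd), so I = 2πdB/μ₀.
I = 2π × 0.414 × 2.50×10⁻⁷ / (4π×10⁻⁷) = 0.517 A.

I ≈ 0.52 A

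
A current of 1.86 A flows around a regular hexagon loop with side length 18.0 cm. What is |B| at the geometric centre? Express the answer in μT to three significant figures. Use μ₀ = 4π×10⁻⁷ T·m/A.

Each side is a finite straight segment at perpendicular distance d = a/(2 tan(π/6)) = 0.1559 m from the centre, with end-angles ±π/6.
One side contributes B₁ = (μ₀I/4πd)·2 sin(π/6) = 1.19×10⁻⁶ T.
All 6 sides add in the same direction: B = 6 × 1.19×10⁻⁶ = 7.16×10⁻⁶ T.

B ≈ 7.16 μT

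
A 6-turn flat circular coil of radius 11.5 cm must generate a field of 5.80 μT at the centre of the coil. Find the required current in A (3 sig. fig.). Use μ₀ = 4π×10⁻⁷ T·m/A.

I ≈ 0.177 A

For an N-turn coil, B = Nμ₀I/(2R) with R = 0.115 m, so I = 2RB/(Nμ₀) = 2 × 0.115 × 5.80×10⁻⁶ / (6 × 4π×10⁻⁷) = 0.177 A.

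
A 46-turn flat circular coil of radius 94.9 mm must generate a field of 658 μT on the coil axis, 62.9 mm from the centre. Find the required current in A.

For an N-turn coil, B = Nμ₀IR²/[2(R²+z²)^(3/2)] with R = 0.0949 m, z = 0.0629 m, so I = 2B(R²+z²)^(3/2)/(Nμ₀R²) = 2 × 6.58×10⁻⁴ × 1.48×10⁻³ / (46 × 4π×10⁻⁷ × 0.009006) = 3.73 A.

I ≈ 3.73 A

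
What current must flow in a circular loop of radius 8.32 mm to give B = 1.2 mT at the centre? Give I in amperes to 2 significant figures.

I ≈ 16 A

At the centre of a circular loop B = μ₀I/(2R), so I = 2RB/μ₀.
With R = 0.00832 m, I = 2 × 0.00832 × 1.20×10⁻³ / (4π×10⁻⁷) = 15.9 A.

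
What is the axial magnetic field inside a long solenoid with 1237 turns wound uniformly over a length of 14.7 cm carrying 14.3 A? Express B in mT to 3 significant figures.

Inside a long solenoid, B = μ₀nI with n = 8415 turns/m.
B = 4π×10⁻⁷ × 8415 × 14.3 = 0.151 T.

B ≈ 151 mT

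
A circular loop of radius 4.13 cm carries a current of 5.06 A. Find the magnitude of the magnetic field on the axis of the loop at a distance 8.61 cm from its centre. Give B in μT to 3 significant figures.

B ≈ 6.23 μT

On the axis of a circular loop, B = μ₀IR² / [2(R²+z²)^(3/2)].
R² + z² = (0.0413)² + (0.0861)² = 0.009119 m², and (R²+z²)^(3/2) = 8.71×10⁻⁴ m³.
B = (4π×10⁻⁷ × 5.06 × 0.001706) / (2 × 8.71×10⁻⁴) = 6.23×10⁻⁶ T.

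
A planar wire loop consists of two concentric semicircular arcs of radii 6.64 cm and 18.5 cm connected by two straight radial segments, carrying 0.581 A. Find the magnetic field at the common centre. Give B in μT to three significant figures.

The radial connectors point toward the centre, so dl × r̂ = 0 and they contribute nothing.
Each semicircle gives μ₀I/(4R): inner arc 2.75×10⁻⁶ T, outer arc 9.87×10⁻⁷ T.
The two arcs carry current in opposite angular senses, so their fields oppose: B = |2.75×10⁻⁶ − 9.87×10⁻⁷| = 1.76×10⁻⁶ T.

B ≈ 1.76 μT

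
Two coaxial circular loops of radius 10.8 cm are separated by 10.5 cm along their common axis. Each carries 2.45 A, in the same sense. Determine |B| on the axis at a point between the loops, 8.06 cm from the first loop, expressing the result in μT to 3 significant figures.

B ≈ 20.6 μT

Each loop contributes B = μ₀IR²/[2(R²+z²)^(3/2)] on the axis, with z measured from that loop.
Loop 1 (z = 0.0806 m): B₁ = 7.34×10⁻⁶ T. Loop 2 (z = 0.0244 m): B₂ = 1.32×10⁻⁵ T.
The fields add: B = B₁ + B₂ = 2.06×10⁻⁵ T.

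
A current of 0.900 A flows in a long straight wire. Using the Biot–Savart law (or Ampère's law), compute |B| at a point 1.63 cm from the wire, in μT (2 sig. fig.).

B ≈ 11 μT

For an infinitely long straight wire, B = μ₀I/(2πd).
B = (4π×10⁻⁷ × 0.900) / (2π × 0.0163) = 1.10×10⁻⁵ T.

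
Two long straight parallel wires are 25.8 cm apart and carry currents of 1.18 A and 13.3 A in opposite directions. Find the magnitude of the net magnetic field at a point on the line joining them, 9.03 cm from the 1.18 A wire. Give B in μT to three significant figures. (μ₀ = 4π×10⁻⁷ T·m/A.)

Each long wire gives B = μ₀I/(2πd). Distances are d₁ = 0.0903 m and d₂ = 0.1677 m.
B₁ = 2.61×10⁻⁶ T, B₂ = 1.59×10⁻⁵ T.
Between antiparallel currents both contributions point the same way, so they add. B = B₁ + B₂ = 2.61×10⁻⁶ + 1.59×10⁻⁵ = 1.85×10⁻⁵ T.

B ≈ 18.5 μT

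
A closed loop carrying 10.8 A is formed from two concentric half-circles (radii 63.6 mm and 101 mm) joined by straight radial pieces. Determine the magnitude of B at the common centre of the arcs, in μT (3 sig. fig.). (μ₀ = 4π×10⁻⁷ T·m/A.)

B ≈ 19.8 μT

The radial connectors point toward the centre, so dl × r̂ = 0 and they contribute nothing.
Each semicircle gives μ₀I/(4R): inner arc 5.33×10⁻⁵ T, outer arc 3.36×10⁻⁵ T.
The two arcs carry current in opposite angular senses, so their fields oppose: B = |5.33×10⁻⁵ − 3.36×10⁻⁵| = 1.98×10⁻⁵ T.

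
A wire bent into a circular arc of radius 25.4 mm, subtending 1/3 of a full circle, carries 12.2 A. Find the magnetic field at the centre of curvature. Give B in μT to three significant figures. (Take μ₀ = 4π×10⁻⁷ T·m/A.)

B ≈ 101 μT

The Biot–Savart field of a circular arc at its centre is B = μ₀Iφ/(4πR), with φ = 2.094 rad.
B = (4π×10⁻⁷ × 12.2 × 2.094) / (4π × 0.0254) = 1.01×10⁻⁴ T.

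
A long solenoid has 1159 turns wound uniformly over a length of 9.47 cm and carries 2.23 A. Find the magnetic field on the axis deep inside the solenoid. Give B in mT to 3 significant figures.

B ≈ 34.3 mT

Inside a long solenoid, B = μ₀nI with n = 1.224×10⁴ turns/m.
B = 4π×10⁻⁷ × 1.224×10⁴ × 2.23 = 3.43×10⁻² T.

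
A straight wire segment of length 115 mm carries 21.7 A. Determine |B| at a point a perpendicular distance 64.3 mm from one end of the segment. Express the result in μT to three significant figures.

For a finite straight segment, B = (μ₀I/4πd)(sinθ₁ + sinθ₂), where θ₁, θ₂ are the angles from the perpendicular to each end.
The perpendicular foot is at one end, so the two end-offsets along the wire are 0 and L = 0.115 m.
sinθ₁ = 0/√(0²+0.0643²) = 0.0000; sinθ₂ = 0.115/√(0.115²+0.0643²) = 0.8728.
B = (4π×10⁻⁷ × 21.7) / (4π × 0.0643) × (0.0000 + 0.8728) = 2.95×10⁻⁵ T.

B ≈ 29.5 μT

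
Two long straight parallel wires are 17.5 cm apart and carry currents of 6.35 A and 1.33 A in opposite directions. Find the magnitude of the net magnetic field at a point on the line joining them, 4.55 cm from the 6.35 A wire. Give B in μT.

B ≈ 30.0 μT

Each long wire gives B = μ₀I/(2πd). Distances are d₁ = 0.0455 m and d₂ = 0.1295 m.
B₁ = 2.79×10⁻⁵ T, B₂ = 2.05×10⁻⁶ T.
Between antiparallel currents both contributions point the same way, so they add. B = B₁ + B₂ = 2.79×10⁻⁵ + 2.05×10⁻⁶ = 3.00×10⁻⁵ T.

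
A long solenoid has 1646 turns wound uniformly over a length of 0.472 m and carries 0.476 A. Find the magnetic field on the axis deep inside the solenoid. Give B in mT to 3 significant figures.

Inside a long solenoid, B = μ₀nI with n = 3487 turns/m.
B = 4π×10⁻⁷ × 3487 × 0.476 = 2.09×10⁻³ T.

B ≈ 2.09 mT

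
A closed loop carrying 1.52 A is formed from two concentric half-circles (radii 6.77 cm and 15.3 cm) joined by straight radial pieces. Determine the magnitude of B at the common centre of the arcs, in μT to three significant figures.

The radial connectors point toward the centre, so dl × r̂ = 0 and they contribute nothing.
Each semicircle gives μ₀I/(4R): inner arc 7.05×10⁻⁶ T, outer arc 3.12×10⁻⁶ T.
The two arcs carry current in opposite angular senses, so their fields oppose: B = |7.05×10⁻⁶ − 3.12×10⁻⁶| = 3.93×10⁻⁶ T.

B ≈ 3.93 μT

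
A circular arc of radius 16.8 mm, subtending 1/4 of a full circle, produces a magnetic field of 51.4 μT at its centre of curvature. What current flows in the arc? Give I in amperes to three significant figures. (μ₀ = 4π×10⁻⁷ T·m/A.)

For a circular arc, B = μ₀Iφ/(4πR) with φ in radians; here φ = 1.571 rad.
So I = 4πRB/(μ₀φ) = 4π × 0.0168 × 5.14×10⁻⁵ / (4π×10⁻⁷ × 1.571) = 5.50 A.

I ≈ 5.50 A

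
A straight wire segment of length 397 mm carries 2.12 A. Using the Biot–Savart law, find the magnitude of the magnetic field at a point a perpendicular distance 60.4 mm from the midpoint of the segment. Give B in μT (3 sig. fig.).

For a finite straight segment, B = (μ₀I/4πd)(sinθ₁ + sinθ₂), where θ₁, θ₂ are the angles from the perpendicular to each end.
The perpendicular from the point meets the wire at its midpoint, so each end is L/2 = 0.1985 m away along the wire.
sinθ₁ = 0.1985/√(0.1985²+0.0604²) = 0.9567; sinθ₂ = 0.1985/√(0.1985²+0.0604²) = 0.9567.
B = (4π×10⁻⁷ × 2.12) / (4π × 0.0604) × (0.9567 + 0.9567) = 6.72×10⁻⁶ T.

B ≈ 6.72 μT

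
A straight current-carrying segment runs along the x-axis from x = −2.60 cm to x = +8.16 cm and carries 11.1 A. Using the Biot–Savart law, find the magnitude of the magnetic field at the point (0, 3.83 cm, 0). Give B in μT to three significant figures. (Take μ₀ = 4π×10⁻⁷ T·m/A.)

B ≈ 42.5 μT

For a finite straight segment, B = (μ₀I/4πd)(sinθ₁ + sinθ₂), where θ₁, θ₂ are the angles from the perpendicular to each end.
The perpendicular distance is d = 0.0383 m; the end-offsets along the wire are a = 0.026 m and b = 0.0816 m.
sinθ₁ = 0.026/√(0.026²+0.0383²) = 0.5617; sinθ₂ = 0.0816/√(0.0816²+0.0383²) = 0.9052.
B = (4π×10⁻⁷ × 11.1) / (4π × 0.0383) × (0.5617 + 0.9052) = 4.25×10⁻⁵ T.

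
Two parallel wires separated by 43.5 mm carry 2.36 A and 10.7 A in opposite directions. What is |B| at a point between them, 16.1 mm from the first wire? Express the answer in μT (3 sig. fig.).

B ≈ 107 μT

Each long wire gives B = μ₀I/(2πd). Distances are d₁ = 0.0161 m and d₂ = 0.0274 m.
B₁ = 2.93×10⁻⁵ T, B₂ = 7.81×10⁻⁵ T.
Between antiparallel currents both contributions point the same way, so they add. B = B₁ + B₂ = 2.93×10⁻⁵ + 7.81×10⁻⁵ = 1.07×10⁻⁴ T.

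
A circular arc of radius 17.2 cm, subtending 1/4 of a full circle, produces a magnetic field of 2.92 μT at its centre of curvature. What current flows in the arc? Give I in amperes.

For a circular arc, B = μ₀Iφ/(4πR) with φ in radians; here φ = 1.571 rad.
So I = 4πRB/(μ₀φ) = 4π × 0.172 × 2.92×10⁻⁶ / (4π×10⁻⁷ × 1.571) = 3.20 A.

I ≈ 3.20 A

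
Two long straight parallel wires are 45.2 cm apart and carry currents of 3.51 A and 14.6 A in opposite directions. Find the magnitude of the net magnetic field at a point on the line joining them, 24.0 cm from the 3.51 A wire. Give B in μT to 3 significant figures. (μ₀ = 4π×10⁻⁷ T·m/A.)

Each long wire gives B = μ₀I/(2πd). Distances are d₁ = 0.24 m and d₂ = 0.212 m.
B₁ = 2.92×10⁻⁶ T, B₂ = 1.38×10⁻⁵ T.
Between antiparallel currents both contributions point the same way, so they add. B = B₁ + B₂ = 2.92×10⁻⁶ + 1.38×10⁻⁵ = 1.67×10⁻⁵ T.

B ≈ 16.7 μT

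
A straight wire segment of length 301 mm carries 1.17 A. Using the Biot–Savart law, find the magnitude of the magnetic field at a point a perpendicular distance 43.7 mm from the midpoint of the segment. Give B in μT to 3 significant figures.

B ≈ 5.14 μT

For a finite straight segment, B = (μ₀I/4πd)(sinθ₁ + sinθ₂), where θ₁, θ₂ are the angles from the perpendicular to each end.
The perpendicular from the point meets the wire at its midpoint, so each end is L/2 = 0.1505 m away along the wire.
sinθ₁ = 0.1505/√(0.1505²+0.0437²) = 0.9603; sinθ₂ = 0.1505/√(0.1505²+0.0437²) = 0.9603.
B = (4π×10⁻⁷ × 1.17) / (4π × 0.0437) × (0.9603 + 0.9603) = 5.14×10⁻⁶ T.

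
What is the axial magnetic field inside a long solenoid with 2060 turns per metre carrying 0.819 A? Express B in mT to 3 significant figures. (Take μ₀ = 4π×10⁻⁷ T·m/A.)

B ≈ 2.12 mT

Inside a long solenoid, B = μ₀nI with n = 2060 turns/m.
B = 4π×10⁻⁷ × 2060 × 0.819 = 2.12×10⁻³ T.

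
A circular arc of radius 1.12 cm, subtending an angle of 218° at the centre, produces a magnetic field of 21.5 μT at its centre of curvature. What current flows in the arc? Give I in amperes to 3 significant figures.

For a circular arc, B = μ₀Iφ/(4πR) with φ in radians; here φ = 3.805 rad.
So I = 4πRB/(μ₀φ) = 4π × 0.0112 × 2.15×10⁻⁵ / (4π×10⁻⁷ × 3.805) = 0.633 A.

I ≈ 0.633 A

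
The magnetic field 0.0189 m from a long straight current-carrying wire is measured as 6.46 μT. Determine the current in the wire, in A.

For a long straight wire B = μ₀I/(2πd), so I = 2πdB/μ₀.
I = 2π × 0.0189 × 6.46×10⁻⁶ / (4π×10⁻⁷) = 0.610 A.

I ≈ 0.610 A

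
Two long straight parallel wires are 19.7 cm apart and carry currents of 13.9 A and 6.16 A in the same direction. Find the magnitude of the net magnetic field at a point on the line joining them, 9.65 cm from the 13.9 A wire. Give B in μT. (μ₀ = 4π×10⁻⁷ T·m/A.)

B ≈ 16.5 μT

Each long wire gives B = μ₀I/(2πd). Distances are d₁ = 0.0965 m and d₂ = 0.1005 m.
B₁ = 2.88×10⁻⁵ T, B₂ = 1.23×10⁻⁵ T.
Between parallel currents the two contributions point in opposite directions, so they subtract. B = |B₁ − B₂| = |2.88×10⁻⁵ − 1.23×10⁻⁵| = 1.65×10⁻⁵ T.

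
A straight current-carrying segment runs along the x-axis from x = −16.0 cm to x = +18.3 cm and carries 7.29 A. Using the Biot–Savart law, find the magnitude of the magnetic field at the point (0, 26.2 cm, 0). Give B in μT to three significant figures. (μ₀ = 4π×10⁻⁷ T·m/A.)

For a finite straight segment, B = (μ₀I/4πd)(sinθ₁ + sinθ₂), where θ₁, θ₂ are the angles from the perpendicular to each end.
The perpendicular distance is d = 0.262 m; the end-offsets along the wire are a = 0.16 m and b = 0.183 m.
sinθ₁ = 0.16/√(0.16²+0.262²) = 0.5212; sinθ₂ = 0.183/√(0.183²+0.262²) = 0.5726.
B = (4π×10⁻⁷ × 7.29) / (4π × 0.262) × (0.5212 + 0.5726) = 3.04×10⁻⁶ T.

B ≈ 3.04 μT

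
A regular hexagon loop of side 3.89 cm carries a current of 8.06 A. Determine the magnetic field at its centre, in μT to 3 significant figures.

Each side is a finite straight segment at perpendicular distance d = a/(2 tan(π/6)) = 0.03369 m from the centre, with end-angles ±π/6.
One side contributes B₁ = (μ₀I/4πd)·2 sin(π/6) = 2.39×10⁻⁵ T.
All 6 sides add in the same direction: B = 6 × 2.39×10⁻⁵ = 1.44×10⁻⁴ T.

B ≈ 144 μT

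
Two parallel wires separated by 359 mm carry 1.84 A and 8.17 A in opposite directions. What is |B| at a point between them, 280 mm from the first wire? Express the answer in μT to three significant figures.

B ≈ 22.0 μT

Each long wire gives B = μ₀I/(2πd). Distances are d₁ = 0.28 m and d₂ = 0.079 m.
B₁ = 1.31×10⁻⁶ T, B₂ = 2.07×10⁻⁵ T.
Between antiparallel currents both contributions point the same way, so they add. B = B₁ + B₂ = 1.31×10⁻⁶ + 2.07×10⁻⁵ = 2.20×10⁻⁵ T.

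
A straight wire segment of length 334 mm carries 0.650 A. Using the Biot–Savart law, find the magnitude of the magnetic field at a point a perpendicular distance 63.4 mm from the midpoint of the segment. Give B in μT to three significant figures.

For a finite straight segment, B = (μ₀I/4πd)(sinθ₁ + sinθ₂), where θ₁, θ₂ are the angles from the perpendicular to each end.
The perpendicular from the point meets the wire at its midpoint, so each end is L/2 = 0.167 m away along the wire.
sinθ₁ = 0.167/√(0.167²+0.0634²) = 0.9349; sinθ₂ = 0.167/√(0.167²+0.0634²) = 0.9349.
B = (4π×10⁻⁷ × 0.650) / (4π × 0.0634) × (0.9349 + 0.9349) = 1.92×10⁻⁶ T.

B ≈ 1.92 μT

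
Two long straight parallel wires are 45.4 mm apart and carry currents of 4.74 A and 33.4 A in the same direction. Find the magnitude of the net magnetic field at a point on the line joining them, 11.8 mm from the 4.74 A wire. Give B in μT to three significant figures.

B ≈ 118 μT

Each long wire gives B = μ₀I/(2πd). Distances are d₁ = 0.0118 m and d₂ = 0.0336 m.
B₁ = 8.03×10⁻⁵ T, B₂ = 1.99×10⁻⁴ T.
Between parallel currents the two contributions point in opposite directions, so they subtract. B = |B₁ − B₂| = |8.03×10⁻⁵ − 1.99×10⁻⁴| = 1.18×10⁻⁴ T.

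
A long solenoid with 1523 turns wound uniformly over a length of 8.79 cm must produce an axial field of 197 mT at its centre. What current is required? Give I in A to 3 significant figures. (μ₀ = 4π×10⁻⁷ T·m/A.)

Inside a long solenoid B = μ₀nI with n = 1.733×10⁴ m⁻¹, so I = B/(μ₀n).
I = 0.197 / (4π×10⁻⁷ × 1.733×10⁴) = 9.05 A.

I ≈ 9.05 A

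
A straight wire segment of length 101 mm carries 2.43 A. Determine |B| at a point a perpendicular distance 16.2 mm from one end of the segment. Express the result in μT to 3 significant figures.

For a finite straight segment, B = (μ₀I/4πd)(sinθ₁ + sinθ₂), where θ₁, θ₂ are the angles from the perpendicular to each end.
The perpendicular foot is at one end, so the two end-offsets along the wire are 0 and L = 0.101 m.
sinθ₁ = 0/√(0²+0.0162²) = 0.0000; sinθ₂ = 0.101/√(0.101²+0.0162²) = 0.9874.
B = (4π×10⁻⁷ × 2.43) / (4π × 0.0162) × (0.0000 + 0.9874) = 1.48×10⁻⁵ T.

B ≈ 14.8 μT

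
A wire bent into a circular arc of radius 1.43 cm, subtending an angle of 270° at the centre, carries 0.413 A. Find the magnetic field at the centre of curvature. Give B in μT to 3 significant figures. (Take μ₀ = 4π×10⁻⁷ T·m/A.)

B ≈ 13.6 μT

The Biot–Savart field of a circular arc at its centre is B = μ₀Iφ/(4πR), with φ = 4.712 rad.
B = (4π×10⁻⁷ × 0.413 × 4.712) / (4π × 0.0143) = 1.36×10⁻⁵ T.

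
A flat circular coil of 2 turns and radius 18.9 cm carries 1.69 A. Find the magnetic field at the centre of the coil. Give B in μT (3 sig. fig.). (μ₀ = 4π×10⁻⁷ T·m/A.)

For an N-turn flat coil, B = Nμ₀I/(2R) with R = 0.189 m.
B = 2 × 5.62×10⁻⁶ T = 1.12×10⁻⁵ T.

B ≈ 11.2 μT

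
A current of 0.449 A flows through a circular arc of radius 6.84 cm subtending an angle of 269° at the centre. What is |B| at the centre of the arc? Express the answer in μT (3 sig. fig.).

B ≈ 3.08 μT

The Biot–Savart field of a circular arc at its centre is B = μ₀Iφ/(4πR), with φ = 4.695 rad.
B = (4π×10⁻⁷ × 0.449 × 4.695) / (4π × 0.0684) = 3.08×10⁻⁶ T.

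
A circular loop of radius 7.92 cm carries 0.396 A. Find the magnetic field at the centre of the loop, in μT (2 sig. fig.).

At the centre of a circular loop the Biot–Savart law gives B = μ₀I/(2R).
B = (4π×10⁻⁷ × 0.396) / (2 × 0.0792) = 3.14×10⁻⁶ T.

B ≈ 3.1 μT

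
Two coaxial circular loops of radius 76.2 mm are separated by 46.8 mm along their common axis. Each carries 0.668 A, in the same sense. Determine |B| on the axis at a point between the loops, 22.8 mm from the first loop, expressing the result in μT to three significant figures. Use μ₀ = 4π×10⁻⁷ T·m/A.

B ≈ 9.62 μT

Each loop contributes B = μ₀IR²/[2(R²+z²)^(3/2)] on the axis, with z measured from that loop.
Loop 1 (z = 0.0228 m): B₁ = 4.84×10⁻⁶ T. Loop 2 (z = 0.024 m): B₂ = 4.78×10⁻⁶ T.
The fields add: B = B₁ + B₂ = 9.62×10⁻⁶ T.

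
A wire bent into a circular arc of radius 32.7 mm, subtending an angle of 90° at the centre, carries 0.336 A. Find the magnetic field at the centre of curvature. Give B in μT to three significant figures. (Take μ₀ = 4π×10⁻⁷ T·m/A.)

B ≈ 1.61 μT

The Biot–Savart field of a circular arc at its centre is B = μ₀Iφ/(4πR), with φ = 1.571 rad.
B = (4π×10⁻⁷ × 0.336 × 1.571) / (4π × 0.0327) = 1.61×10⁻⁶ T.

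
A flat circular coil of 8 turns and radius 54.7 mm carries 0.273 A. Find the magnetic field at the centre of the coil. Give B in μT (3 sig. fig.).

B ≈ 25.1 μT

For an N-turn flat coil, B = Nμ₀I/(2R) with R = 0.0547 m.
B = 8 × 3.14×10⁻⁶ T = 2.51×10⁻⁵ T.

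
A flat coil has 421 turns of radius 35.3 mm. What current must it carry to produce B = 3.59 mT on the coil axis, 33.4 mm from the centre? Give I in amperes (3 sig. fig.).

For an N-turn coil, B = Nμ₀IR²/[2(R²+z²)^(3/2)] with R = 0.0353 m, z = 0.0334 m, so I = 2B(R²+z²)^(3/2)/(Nμ₀R²) = 2 × 3.59×10⁻³ × 1.15×10⁻⁴ / (421 × 4π×10⁻⁷ × 0.001246) = 1.25 A.

I ≈ 1.25 A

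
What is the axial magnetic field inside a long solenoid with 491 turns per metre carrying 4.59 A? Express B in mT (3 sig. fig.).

B ≈ 2.83 mT

Inside a long solenoid, B = μ₀nI with n = 491 turns/m.
B = 4π×10⁻⁷ × 491 × 4.59 = 2.83×10⁻³ T.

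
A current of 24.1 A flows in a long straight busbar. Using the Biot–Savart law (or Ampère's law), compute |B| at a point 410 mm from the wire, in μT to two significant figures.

B ≈ 12 μT

For an infinitely long straight wire, B = μ₀I/(2πd).
B = (4π×10⁻⁷ × 24.1) / (2π × 0.41) = 1.18×10⁻⁵ T.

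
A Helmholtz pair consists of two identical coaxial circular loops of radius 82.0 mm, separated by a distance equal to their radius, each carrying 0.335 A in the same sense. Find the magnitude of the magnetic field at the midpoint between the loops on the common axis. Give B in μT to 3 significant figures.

Each loop contributes B = μ₀IR²/[2(R²+z²)^(3/2)] on the axis, with z measured from that loop.
Loop 1 (z = 0.041 m): B₁ = 1.84×10⁻⁶ T. Loop 2 (z = 0.041 m): B₂ = 1.84×10⁻⁶ T.
The fields add: B = B₁ + B₂ = 3.67×10⁻⁶ T.

B ≈ 3.67 μT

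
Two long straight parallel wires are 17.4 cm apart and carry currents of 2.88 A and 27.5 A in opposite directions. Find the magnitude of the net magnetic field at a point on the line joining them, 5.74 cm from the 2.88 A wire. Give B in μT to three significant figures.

B ≈ 57.2 μT

Each long wire gives B = μ₀I/(2πd). Distances are d₁ = 0.0574 m and d₂ = 0.1166 m.
B₁ = 1.00×10⁻⁵ T, B₂ = 4.72×10⁻⁵ T.
Between antiparallel currents both contributions point the same way, so they add. B = B₁ + B₂ = 1.00×10⁻⁵ + 4.72×10⁻⁵ = 5.72×10⁻⁵ T.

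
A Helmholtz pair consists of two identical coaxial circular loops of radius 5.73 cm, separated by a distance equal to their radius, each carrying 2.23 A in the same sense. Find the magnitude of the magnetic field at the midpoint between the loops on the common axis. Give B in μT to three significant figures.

B ≈ 35.0 μT

Each loop contributes B = μ₀IR²/[2(R²+z²)^(3/2)] on the axis, with z measured from that loop.
Loop 1 (z = 0.02865 m): B₁ = 1.75×10⁻⁵ T. Loop 2 (z = 0.02865 m): B₂ = 1.75×10⁻⁵ T.
The fields add: B = B₁ + B₂ = 3.50×10⁻⁵ T.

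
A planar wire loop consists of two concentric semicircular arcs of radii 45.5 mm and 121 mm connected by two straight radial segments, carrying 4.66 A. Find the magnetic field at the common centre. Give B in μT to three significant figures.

The radial connectors point toward the centre, so dl × r̂ = 0 and they contribute nothing.
Each semicircle gives μ₀I/(4R): inner arc 3.22×10⁻⁵ T, outer arc 1.21×10⁻⁵ T.
The two arcs carry current in opposite angular senses, so their fields oppose: B = |3.22×10⁻⁵ − 1.21×10⁻⁵| = 2.01×10⁻⁵ T.

B ≈ 20.1 μT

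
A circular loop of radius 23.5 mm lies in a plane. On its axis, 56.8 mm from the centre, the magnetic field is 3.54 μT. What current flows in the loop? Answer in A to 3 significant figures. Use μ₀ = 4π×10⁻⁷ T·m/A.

I ≈ 2.37 A

On the axis of a loop, B = μ₀IR²/[2(R²+z²)^(3/2)], so I = 2B(R²+z²)^(3/2)/(μ₀R²).
R² + z² = 0.0005523 + 0.003226 = 0.003778 m²; raised to 3/2 gives 2.32×10⁻⁴ m³.
I = 2 × 3.54×10⁻⁶ × 2.32×10⁻⁴ / (1.26×10⁻⁶ × 0.0005523) = 2.37 A.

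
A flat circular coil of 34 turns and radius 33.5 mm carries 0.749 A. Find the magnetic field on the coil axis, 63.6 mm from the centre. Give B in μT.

B ≈ 48.3 μT

For an N-turn flat coil, B = Nμ₀IR²/[2(R²+z²)^(3/2)] with R = 0.0335 m, z = 0.0636 m.
B = 34 × 1.42×10⁻⁶ T = 4.83×10⁻⁵ T.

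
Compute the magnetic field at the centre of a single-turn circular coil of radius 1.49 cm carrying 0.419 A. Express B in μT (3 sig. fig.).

B ≈ 17.7 μT

At the centre of a circular loop the Biot–Savart law gives B = μ₀I/(2R).
B = (4π×10⁻⁷ × 0.419) / (2 × 0.0149) = 1.77×10⁻⁵ T.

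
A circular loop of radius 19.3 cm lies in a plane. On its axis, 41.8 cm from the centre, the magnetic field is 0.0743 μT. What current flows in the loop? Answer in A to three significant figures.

I ≈ 0.310 A

On the axis of a loop, B = μ₀IR²/[2(R²+z²)^(3/2)], so I = 2B(R²+z²)^(3/2)/(μ₀R²).
R² + z² = 0.03725 + 0.1747 = 0.212 m²; raised to 3/2 gives 9.76×10⁻² m³.
I = 2 × 7.43×10⁻⁸ × 9.76×10⁻² / (1.26×10⁻⁶ × 0.03725) = 0.310 A.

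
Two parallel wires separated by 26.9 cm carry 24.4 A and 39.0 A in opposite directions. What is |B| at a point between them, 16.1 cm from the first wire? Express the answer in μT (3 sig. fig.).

B ≈ 103 μT

Each long wire gives B = μ₀I/(2πd). Distances are d₁ = 0.161 m and d₂ = 0.108 m.
B₁ = 3.03×10⁻⁵ T, B₂ = 7.22×10⁻⁵ T.
Between antiparallel currents both contributions point the same way, so they add. B = B₁ + B₂ = 3.03×10⁻⁵ + 7.22×10⁻⁵ = 1.03×10⁻⁴ T.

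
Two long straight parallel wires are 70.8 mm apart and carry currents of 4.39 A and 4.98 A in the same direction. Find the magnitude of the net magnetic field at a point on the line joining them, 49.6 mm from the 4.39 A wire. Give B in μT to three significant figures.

B ≈ 29.3 μT

Each long wire gives B = μ₀I/(2πd). Distances are d₁ = 0.0496 m and d₂ = 0.0212 m.
B₁ = 1.77×10⁻⁵ T, B₂ = 4.70×10⁻⁵ T.
Between parallel currents the two contributions point in opposite directions, so they subtract. B = |B₁ − B₂| = |1.77×10⁻⁵ − 4.70×10⁻⁵| = 2.93×10⁻⁵ T.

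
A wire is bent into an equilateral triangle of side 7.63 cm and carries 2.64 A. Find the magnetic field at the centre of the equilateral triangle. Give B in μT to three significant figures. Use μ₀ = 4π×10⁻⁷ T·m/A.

B ≈ 62.3 μT

Each side is a finite straight segment at perpendicular distance d = a/(2 tan(π/3)) = 0.02203 m from the centre, with end-angles ±π/3.
One side contributes B₁ = (μ₀I/4πd)·2 sin(π/3) = 2.08×10⁻⁵ T.
All 3 sides add in the same direction: B = 3 × 2.08×10⁻⁵ = 6.23×10⁻⁵ T.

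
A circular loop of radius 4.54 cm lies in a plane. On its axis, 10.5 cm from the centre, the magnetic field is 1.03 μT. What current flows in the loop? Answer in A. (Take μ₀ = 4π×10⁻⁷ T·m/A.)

I ≈ 1.19 A

On the axis of a loop, B = μ₀IR²/[2(R²+z²)^(3/2)], so I = 2B(R²+z²)^(3/2)/(μ₀R²).
R² + z² = 0.002061 + 0.01102 = 0.01309 m²; raised to 3/2 gives 1.50×10⁻³ m³.
I = 2 × 1.03×10⁻⁶ × 1.50×10⁻³ / (1.26×10⁻⁶ × 0.002061) = 1.19 A.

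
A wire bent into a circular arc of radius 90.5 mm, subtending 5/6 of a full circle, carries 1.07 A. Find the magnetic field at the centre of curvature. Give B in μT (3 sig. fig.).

The Biot–Savart field of a circular arc at its centre is B = μ₀Iφ/(4πR), with φ = 5.236 rad.
B = (4π×10⁻⁷ × 1.07 × 5.236) / (4π × 0.0905) = 6.19×10⁻⁶ T.

B ≈ 6.19 μT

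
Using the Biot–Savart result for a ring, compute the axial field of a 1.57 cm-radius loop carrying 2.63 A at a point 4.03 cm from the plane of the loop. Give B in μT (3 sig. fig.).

B ≈ 5.03 μT

On the axis of a circular loop, B = μ₀IR² / [2(R²+z²)^(3/2)].
R² + z² = (0.0157)² + (0.0403)² = 0.001871 m², and (R²+z²)^(3/2) = 8.09×10⁻⁵ m³.
B = (4π×10⁻⁷ × 2.63 × 0.0002465) / (2 × 8.09×10⁻⁵) = 5.03×10⁻⁶ T.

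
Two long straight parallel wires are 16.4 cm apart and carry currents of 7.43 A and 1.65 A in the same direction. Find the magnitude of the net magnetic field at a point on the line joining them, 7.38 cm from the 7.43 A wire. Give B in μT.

B ≈ 16.5 μT

Each long wire gives B = μ₀I/(2πd). Distances are d₁ = 0.0738 m and d₂ = 0.0902 m.
B₁ = 2.01×10⁻⁵ T, B₂ = 3.66×10⁻⁶ T.
Between parallel currents the two contributions point in opposite directions, so they subtract. B = |B₁ − B₂| = |2.01×10⁻⁵ − 3.66×10⁻⁶| = 1.65×10⁻⁵ T.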